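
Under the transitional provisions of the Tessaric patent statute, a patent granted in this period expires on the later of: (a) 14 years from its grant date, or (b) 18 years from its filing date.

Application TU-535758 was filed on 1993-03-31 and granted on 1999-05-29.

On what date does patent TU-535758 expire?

May 29, 2013

(a) grant + 14 years → 29 May 2013.
(b) filing + 18 years → 31 March 2011.
Later of the two: 29 May 2013.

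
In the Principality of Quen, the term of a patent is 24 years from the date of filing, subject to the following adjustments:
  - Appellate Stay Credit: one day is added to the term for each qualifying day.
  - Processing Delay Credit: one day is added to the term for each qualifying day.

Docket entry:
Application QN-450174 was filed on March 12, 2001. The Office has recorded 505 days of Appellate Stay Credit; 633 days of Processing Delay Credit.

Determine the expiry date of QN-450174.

Base term: filing date + 24 years → 12 March 2025.
Appellate Stay Credit: +505 days → 30 July 2026.
Processing Delay Credit: +633 days → 23 April 2028.

April 23, 2028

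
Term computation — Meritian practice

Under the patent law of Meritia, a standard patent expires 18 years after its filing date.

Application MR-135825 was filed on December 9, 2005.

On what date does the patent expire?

December 9, 2023

Filing date + 18 years → 9 December 2023.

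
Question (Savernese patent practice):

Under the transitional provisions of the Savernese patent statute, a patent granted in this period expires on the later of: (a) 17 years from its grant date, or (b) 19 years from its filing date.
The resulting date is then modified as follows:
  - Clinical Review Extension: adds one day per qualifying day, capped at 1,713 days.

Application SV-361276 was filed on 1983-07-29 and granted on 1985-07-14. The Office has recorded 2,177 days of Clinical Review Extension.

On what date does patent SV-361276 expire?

(a) grant + 17 years → 14 July 2002.
(b) filing + 19 years → 29 July 2002.
Later of the two: 29 July 2002.
Clinical Review Extension: 2177 days claimed exceeds the 1713-day cap, so +1713 days → 7 April 2007.

April 7, 2007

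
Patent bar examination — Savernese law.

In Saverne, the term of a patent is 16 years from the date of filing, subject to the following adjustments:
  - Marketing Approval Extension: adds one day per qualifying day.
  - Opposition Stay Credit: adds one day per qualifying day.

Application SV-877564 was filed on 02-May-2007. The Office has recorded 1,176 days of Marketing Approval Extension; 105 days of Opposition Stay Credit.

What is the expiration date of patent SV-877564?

November 3, 2026

Base term: filing date + 16 years → 2 May 2023.
Marketing Approval Extension: +1176 days → 21 July 2026.
Opposition Stay Credit: +105 days → 3 November 2026.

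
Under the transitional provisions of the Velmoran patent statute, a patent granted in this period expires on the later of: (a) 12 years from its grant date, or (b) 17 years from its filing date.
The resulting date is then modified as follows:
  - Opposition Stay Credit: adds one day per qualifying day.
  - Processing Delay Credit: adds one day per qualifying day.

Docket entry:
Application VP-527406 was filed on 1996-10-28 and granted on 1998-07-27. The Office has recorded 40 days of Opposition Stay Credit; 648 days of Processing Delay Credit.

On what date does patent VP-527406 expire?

(a) grant + 12 years → 27 July 2010.
(b) filing + 17 years → 28 October 2013.
Later of the two: 28 October 2013.
Opposition Stay Credit: +40 days → 7 December 2013.
Processing Delay Credit: +648 days → 16 September 2015.

September 16, 2015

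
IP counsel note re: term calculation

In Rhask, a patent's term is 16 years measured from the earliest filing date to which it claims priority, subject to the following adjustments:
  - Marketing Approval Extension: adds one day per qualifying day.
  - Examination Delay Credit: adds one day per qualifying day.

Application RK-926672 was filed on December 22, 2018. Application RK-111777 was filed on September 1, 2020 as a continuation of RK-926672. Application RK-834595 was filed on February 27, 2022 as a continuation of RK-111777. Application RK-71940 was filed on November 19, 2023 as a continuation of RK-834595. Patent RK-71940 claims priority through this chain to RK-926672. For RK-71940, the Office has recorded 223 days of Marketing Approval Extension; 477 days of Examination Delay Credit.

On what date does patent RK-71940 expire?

Earliest priority filing: 22 December 2018.
Base term: 22 December 2018 + 16 years → 22 December 2034.
Marketing Approval Extension: +223 days → 2 August 2035.
Examination Delay Credit: +477 days → 21 November 2036.

November 21, 2036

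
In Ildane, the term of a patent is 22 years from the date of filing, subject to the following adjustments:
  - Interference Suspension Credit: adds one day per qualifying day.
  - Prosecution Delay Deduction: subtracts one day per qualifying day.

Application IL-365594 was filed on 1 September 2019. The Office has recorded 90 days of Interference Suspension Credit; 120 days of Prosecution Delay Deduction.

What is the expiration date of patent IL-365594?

2041-08-02

Base term: filing date + 22 years → 1 September 2041.
Interference Suspension Credit: +90 days → 30 November 2041.
Prosecution Delay Deduction: −120 days → 2 August 2041.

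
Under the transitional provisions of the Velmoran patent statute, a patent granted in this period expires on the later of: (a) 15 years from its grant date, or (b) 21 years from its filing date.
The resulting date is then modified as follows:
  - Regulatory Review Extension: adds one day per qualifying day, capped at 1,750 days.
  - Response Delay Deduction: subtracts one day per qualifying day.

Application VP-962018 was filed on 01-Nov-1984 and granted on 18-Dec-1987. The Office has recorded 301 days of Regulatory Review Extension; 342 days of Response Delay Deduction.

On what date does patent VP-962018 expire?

2005-09-21

(a) grant + 15 years → 18 December 2002.
(b) filing + 21 years → 1 November 2005.
Later of the two: 1 November 2005.
Regulatory Review Extension: 301 days (within the 1750-day cap) → +301 days → 29 August 2006.
Response Delay Deduction: −342 days → 21 September 2005.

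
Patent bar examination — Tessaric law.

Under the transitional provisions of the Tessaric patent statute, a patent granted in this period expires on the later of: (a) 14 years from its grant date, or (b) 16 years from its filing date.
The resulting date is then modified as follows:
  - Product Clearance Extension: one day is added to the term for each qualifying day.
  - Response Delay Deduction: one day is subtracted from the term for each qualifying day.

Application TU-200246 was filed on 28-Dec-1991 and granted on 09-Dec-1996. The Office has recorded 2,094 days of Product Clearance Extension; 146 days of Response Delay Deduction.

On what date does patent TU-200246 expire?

(a) grant + 14 years → 9 December 2010.
(b) filing + 16 years → 28 December 2007.
Later of the two: 9 December 2010.
Product Clearance Extension: +2094 days → 2 September 2016.
Response Delay Deduction: −146 days → 9 April 2016.

April 9, 2016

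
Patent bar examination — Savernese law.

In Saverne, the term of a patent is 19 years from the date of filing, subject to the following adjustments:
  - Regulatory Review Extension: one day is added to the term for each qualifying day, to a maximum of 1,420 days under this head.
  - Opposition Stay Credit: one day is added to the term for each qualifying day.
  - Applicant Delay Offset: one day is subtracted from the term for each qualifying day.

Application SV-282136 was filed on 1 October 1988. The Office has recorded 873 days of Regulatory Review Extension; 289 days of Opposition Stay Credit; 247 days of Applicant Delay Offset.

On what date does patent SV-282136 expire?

Base term: filing date + 19 years → 1 October 2007.
Regulatory Review Extension: 873 days (within the 1420-day cap) → +873 days → 20 February 2010.
Opposition Stay Credit: +289 days → 6 December 2010.
Applicant Delay Offset: −247 days → 3 April 2010.

2010-04-03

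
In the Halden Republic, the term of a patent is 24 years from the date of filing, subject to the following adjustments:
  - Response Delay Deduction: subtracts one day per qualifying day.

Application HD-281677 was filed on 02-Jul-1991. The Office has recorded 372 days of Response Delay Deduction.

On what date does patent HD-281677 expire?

2014-06-25

Base term: filing date + 24 years → 2 July 2015.
Response Delay Deduction: −372 days → 25 June 2014.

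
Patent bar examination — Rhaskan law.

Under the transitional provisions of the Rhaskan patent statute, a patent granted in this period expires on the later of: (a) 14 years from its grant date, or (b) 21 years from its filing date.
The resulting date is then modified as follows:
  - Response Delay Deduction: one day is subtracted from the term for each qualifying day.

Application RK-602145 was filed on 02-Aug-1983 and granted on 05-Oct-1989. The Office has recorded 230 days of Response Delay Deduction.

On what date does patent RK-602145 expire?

(a) grant + 14 years → 5 October 2003.
(b) filing + 21 years → 2 August 2004.
Later of the two: 2 August 2004.
Response Delay Deduction: −230 days → 16 December 2003.

2003-12-16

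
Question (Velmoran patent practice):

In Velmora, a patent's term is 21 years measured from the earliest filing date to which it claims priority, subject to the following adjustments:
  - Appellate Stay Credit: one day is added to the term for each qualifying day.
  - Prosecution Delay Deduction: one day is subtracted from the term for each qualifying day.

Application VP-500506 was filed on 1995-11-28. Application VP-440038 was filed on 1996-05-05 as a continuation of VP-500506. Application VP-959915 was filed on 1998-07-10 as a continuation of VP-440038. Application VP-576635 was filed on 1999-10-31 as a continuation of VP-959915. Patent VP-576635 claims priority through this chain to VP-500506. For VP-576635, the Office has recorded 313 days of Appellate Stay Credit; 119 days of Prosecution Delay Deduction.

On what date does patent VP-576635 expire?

June 10, 2017

Earliest priority filing: 28 November 1995.
Base term: 28 November 1995 + 21 years → 28 November 2016.
Appellate Stay Credit: +313 days → 7 October 2017.
Prosecution Delay Deduction: −119 days → 10 June 2017.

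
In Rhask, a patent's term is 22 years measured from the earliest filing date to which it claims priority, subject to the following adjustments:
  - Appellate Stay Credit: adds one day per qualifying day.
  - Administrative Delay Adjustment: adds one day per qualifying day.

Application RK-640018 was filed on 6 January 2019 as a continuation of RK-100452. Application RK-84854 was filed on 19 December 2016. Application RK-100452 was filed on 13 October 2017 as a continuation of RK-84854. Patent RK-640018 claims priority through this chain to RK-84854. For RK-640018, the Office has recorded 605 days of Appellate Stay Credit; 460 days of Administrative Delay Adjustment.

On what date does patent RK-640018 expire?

Earliest priority filing: 19 December 2016.
Base term: 19 December 2016 + 22 years → 19 December 2038.
Appellate Stay Credit: +605 days → 15 August 2040.
Administrative Delay Adjustment: +460 days → 18 November 2041.

November 18, 2041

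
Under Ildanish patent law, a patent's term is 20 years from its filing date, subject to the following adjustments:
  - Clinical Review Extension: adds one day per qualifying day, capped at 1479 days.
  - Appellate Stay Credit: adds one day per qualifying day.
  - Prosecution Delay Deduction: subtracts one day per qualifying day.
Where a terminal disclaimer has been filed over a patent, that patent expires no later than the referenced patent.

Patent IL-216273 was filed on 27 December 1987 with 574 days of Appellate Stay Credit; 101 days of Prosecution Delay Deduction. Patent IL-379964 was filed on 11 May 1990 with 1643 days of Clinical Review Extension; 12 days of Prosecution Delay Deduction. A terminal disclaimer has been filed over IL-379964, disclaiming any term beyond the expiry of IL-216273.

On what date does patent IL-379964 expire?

April 13, 2009

Natural term of IL-379964:
  Base: filing + 20 years → 11 May 2010.
  Clinical Review Extension: 1643 days claimed exceeds the 1479-day cap, so +1479 days → 29 May 2014.
  Prosecution Delay Deduction: −12 days → 17 May 2014.
Expiry of referenced patent IL-216273:
  Base: filing + 20 years → 27 December 2007.
  Appellate Stay Credit: +574 days → 23 July 2009.
  Prosecution Delay Deduction: −101 days → 13 April 2009.
Terminal disclaimer: IL-379964 expires on the earlier of 17 May 2014 and 13 April 2009.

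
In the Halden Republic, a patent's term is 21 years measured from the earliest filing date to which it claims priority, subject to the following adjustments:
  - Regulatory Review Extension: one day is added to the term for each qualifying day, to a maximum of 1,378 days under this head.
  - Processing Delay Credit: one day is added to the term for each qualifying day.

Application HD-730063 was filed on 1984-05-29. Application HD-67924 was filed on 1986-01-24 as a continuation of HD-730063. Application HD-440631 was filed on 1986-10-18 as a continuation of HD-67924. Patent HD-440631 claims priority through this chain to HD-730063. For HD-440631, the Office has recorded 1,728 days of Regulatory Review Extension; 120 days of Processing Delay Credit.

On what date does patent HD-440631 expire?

July 5, 2009

Earliest priority filing: 29 May 1984.
Base term: 29 May 1984 + 21 years → 29 May 2005.
Regulatory Review Extension: 1728 days claimed exceeds the 1378-day cap, so +1378 days → 7 March 2009.
Processing Delay Credit: +120 days → 5 July 2009.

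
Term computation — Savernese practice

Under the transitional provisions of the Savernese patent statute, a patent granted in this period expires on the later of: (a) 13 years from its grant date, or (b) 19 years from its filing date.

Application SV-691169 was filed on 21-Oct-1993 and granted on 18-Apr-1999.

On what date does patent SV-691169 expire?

October 21, 2012

(a) grant + 13 years → 18 April 2012.
(b) filing + 19 years → 21 October 2012.
Later of the two: 21 October 2012.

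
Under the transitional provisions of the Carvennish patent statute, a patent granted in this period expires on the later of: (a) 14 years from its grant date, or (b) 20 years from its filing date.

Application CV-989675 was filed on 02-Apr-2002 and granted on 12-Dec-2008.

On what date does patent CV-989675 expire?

(a) grant + 14 years → 12 December 2022.
(b) filing + 20 years → 2 April 2022.
Later of the two: 12 December 2022.

December 12, 2022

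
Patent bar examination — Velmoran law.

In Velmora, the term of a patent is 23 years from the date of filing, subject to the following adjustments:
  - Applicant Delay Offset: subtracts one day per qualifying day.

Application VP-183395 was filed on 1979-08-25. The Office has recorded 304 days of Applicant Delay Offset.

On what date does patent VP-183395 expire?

Base term: filing date + 23 years → 25 August 2002.
Applicant Delay Offset: −304 days → 25 October 2001.

October 25, 2001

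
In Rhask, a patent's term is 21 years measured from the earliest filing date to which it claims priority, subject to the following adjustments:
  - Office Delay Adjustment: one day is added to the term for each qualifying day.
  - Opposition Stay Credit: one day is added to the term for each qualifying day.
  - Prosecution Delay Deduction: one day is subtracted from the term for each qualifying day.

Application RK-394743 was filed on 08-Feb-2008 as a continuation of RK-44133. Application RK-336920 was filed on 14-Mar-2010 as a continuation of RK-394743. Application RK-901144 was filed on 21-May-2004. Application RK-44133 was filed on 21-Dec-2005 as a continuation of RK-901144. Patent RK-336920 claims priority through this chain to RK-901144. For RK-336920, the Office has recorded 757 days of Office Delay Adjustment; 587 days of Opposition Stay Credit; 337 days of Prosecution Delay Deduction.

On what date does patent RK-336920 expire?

Earliest priority filing: 21 May 2004.
Base term: 21 May 2004 + 21 years → 21 May 2025.
Office Delay Adjustment: +757 days → 17 June 2027.
Opposition Stay Credit: +587 days → 24 January 2029.
Prosecution Delay Deduction: −337 days → 22 February 2028.

February 22, 2028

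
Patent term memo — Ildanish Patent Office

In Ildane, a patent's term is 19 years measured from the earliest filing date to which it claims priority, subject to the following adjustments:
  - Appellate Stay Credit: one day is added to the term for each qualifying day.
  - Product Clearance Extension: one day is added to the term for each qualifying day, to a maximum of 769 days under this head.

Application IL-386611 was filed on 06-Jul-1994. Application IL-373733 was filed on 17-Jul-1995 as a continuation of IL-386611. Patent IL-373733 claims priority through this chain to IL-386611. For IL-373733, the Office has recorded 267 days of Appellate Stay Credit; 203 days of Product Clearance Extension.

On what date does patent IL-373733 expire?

October 19, 2014

Earliest priority filing: 6 July 1994.
Base term: 6 July 1994 + 19 years → 6 July 2013.
Appellate Stay Credit: +267 days → 30 March 2014.
Product Clearance Extension: 203 days (within the 769-day cap) → +203 days → 19 October 2014.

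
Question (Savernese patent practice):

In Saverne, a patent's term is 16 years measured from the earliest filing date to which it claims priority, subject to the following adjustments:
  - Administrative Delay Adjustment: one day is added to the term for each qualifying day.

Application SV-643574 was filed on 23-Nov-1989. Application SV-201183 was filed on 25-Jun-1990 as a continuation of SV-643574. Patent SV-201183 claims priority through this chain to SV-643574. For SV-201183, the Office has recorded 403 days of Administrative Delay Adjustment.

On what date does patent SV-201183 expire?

Earliest priority filing: 23 November 1989.
Base term: 23 November 1989 + 16 years → 23 November 2005.
Administrative Delay Adjustment: +403 days → 31 December 2006.

2006-12-31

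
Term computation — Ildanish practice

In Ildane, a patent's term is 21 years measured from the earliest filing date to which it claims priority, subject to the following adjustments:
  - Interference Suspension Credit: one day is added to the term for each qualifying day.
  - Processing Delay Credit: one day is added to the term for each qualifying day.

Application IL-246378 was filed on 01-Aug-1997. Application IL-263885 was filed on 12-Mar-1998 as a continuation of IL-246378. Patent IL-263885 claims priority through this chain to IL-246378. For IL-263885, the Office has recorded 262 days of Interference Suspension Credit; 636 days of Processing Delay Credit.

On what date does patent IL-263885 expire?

Earliest priority filing: 1 August 1997.
Base term: 1 August 1997 + 21 years → 1 August 2018.
Interference Suspension Credit: +262 days → 20 April 2019.
Processing Delay Credit: +636 days → 15 January 2021.

January 15, 2021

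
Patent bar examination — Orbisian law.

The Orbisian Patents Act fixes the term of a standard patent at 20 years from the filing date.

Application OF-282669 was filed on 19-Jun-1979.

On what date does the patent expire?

1999-06-19

Filing date + 20 years → 19 June 1999.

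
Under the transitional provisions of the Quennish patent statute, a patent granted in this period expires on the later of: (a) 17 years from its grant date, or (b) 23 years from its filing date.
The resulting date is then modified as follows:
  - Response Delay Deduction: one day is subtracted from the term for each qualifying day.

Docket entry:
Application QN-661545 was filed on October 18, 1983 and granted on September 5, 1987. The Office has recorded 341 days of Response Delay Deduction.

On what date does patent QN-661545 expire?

November 11, 2005

(a) grant + 17 years → 5 September 2004.
(b) filing + 23 years → 18 October 2006.
Later of the two: 18 October 2006.
Response Delay Deduction: −341 days → 11 November 2005.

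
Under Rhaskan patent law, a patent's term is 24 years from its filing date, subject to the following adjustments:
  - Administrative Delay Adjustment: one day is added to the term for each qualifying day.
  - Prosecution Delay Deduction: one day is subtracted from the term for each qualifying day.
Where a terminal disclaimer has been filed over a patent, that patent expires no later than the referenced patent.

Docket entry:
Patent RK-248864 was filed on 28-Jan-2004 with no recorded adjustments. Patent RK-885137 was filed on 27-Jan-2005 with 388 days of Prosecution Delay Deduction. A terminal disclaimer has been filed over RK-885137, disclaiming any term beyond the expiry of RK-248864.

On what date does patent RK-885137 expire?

2028-01-05

Natural term of RK-885137:
  Base: filing + 24 years → 27 January 2029.
  Prosecution Delay Deduction: −388 days → 5 January 2028.
Expiry of referenced patent RK-248864:
  Base: filing + 24 years → 28 January 2028.
Terminal disclaimer: RK-885137 expires on the earlier of 5 January 2028 and 28 January 2028.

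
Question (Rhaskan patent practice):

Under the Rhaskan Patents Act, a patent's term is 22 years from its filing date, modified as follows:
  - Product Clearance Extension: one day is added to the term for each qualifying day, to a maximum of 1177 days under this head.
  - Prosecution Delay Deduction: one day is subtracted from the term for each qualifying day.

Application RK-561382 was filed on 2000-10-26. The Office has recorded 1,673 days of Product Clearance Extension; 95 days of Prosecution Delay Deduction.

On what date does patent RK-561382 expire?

Base term: filing date + 22 years → 26 October 2022.
Product Clearance Extension: 1673 days claimed exceeds the 1177-day cap, so +1177 days → 15 January 2026.
Prosecution Delay Deduction: −95 days → 12 October 2025.

October 12, 2025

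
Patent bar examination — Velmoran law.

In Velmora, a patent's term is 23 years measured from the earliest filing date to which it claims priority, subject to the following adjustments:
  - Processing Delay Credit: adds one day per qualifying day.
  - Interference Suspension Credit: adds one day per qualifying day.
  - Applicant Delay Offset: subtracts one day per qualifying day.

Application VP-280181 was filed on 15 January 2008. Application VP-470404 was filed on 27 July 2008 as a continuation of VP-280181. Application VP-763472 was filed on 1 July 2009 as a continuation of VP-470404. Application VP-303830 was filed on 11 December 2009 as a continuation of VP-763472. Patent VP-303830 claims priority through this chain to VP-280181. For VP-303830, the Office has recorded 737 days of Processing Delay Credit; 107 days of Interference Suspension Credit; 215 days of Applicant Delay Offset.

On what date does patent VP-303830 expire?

October 5, 2032

Earliest priority filing: 15 January 2008.
Base term: 15 January 2008 + 23 years → 15 January 2031.
Processing Delay Credit: +737 days → 21 January 2033.
Interference Suspension Credit: +107 days → 8 May 2033.
Applicant Delay Offset: −215 days → 5 October 2032.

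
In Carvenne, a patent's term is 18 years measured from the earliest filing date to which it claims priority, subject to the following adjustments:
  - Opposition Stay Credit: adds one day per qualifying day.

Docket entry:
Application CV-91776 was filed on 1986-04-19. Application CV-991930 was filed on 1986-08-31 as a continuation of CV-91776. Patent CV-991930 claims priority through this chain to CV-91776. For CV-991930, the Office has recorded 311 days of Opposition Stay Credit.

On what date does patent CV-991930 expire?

2005-02-24

Earliest priority filing: 19 April 1986.
Base term: 19 April 1986 + 18 years → 19 April 2004.
Opposition Stay Credit: +311 days → 24 February 2005.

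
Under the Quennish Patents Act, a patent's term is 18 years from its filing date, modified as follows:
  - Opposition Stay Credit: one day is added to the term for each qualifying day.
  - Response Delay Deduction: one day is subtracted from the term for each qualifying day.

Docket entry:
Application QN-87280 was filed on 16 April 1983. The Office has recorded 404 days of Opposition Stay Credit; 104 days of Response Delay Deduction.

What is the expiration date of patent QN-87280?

Base term: filing date + 18 years → 16 April 2001.
Opposition Stay Credit: +404 days → 25 May 2002.
Response Delay Deduction: −104 days → 10 February 2002.

February 10, 2002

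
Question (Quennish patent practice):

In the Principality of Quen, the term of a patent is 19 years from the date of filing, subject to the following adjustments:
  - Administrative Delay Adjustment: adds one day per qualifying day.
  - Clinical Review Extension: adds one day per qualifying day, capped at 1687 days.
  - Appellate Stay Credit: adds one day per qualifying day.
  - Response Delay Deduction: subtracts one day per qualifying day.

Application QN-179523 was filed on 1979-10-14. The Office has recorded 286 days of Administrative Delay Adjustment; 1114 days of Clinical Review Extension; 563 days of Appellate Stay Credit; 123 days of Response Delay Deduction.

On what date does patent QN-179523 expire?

October 28, 2003

Base term: filing date + 19 years → 14 October 1998.
Administrative Delay Adjustment: +286 days → 27 July 1999.
Clinical Review Extension: 1114 days (within the 1687-day cap) → +1114 days → 14 August 2002.
Appellate Stay Credit: +563 days → 28 February 2004.
Response Delay Deduction: −123 days → 28 October 2003.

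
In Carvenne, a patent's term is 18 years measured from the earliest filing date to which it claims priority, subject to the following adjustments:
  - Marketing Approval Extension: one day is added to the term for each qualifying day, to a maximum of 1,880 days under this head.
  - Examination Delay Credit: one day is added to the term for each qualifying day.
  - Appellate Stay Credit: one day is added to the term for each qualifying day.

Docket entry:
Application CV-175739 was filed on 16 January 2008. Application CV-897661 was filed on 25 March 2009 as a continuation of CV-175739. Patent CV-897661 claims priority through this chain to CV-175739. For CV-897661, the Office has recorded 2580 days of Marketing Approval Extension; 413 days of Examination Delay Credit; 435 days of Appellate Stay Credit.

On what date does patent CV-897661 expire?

2033-07-06

Earliest priority filing: 16 January 2008.
Base term: 16 January 2008 + 18 years → 16 January 2026.
Marketing Approval Extension: 2580 days claimed exceeds the 1880-day cap, so +1880 days → 11 March 2031.
Examination Delay Credit: +413 days → 27 April 2032.
Appellate Stay Credit: +435 days → 6 July 2033.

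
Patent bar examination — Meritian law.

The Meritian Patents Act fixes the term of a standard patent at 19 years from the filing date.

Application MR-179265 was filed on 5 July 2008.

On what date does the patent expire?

Filing date + 19 years → 5 July 2027.

July 5, 2027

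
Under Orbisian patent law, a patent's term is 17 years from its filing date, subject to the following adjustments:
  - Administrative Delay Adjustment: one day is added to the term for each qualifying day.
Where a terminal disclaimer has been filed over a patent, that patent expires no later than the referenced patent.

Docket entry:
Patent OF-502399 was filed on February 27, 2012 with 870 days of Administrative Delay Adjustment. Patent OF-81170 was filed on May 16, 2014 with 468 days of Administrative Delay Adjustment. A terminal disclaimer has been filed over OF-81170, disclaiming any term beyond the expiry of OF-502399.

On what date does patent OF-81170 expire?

2031-07-17

Natural term of OF-81170:
  Base: filing + 17 years → 16 May 2031.
  Administrative Delay Adjustment: +468 days → 26 August 2032.
Expiry of referenced patent OF-502399:
  Base: filing + 17 years → 27 February 2029.
  Administrative Delay Adjustment: +870 days → 17 July 2031.
Terminal disclaimer: OF-81170 expires on the earlier of 26 August 2032 and 17 July 2031.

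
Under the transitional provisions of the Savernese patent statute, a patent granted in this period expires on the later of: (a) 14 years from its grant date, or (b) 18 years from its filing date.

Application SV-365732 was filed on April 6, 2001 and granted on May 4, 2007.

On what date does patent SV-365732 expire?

(a) grant + 14 years → 4 May 2021.
(b) filing + 18 years → 6 April 2019.
Later of the two: 4 May 2021.

May 4, 2021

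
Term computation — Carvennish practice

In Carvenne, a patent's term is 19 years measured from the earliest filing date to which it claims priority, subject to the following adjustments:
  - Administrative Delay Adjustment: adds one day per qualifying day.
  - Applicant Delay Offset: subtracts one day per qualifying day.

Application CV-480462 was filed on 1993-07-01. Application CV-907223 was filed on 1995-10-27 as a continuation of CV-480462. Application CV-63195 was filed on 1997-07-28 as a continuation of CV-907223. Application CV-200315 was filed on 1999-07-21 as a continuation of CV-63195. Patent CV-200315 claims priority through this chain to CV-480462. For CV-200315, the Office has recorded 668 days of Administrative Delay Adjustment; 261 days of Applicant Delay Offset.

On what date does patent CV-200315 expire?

Earliest priority filing: 1 July 1993.
Base term: 1 July 1993 + 19 years → 1 July 2012.
Administrative Delay Adjustment: +668 days → 30 April 2014.
Applicant Delay Offset: −261 days → 12 August 2013.

August 12, 2013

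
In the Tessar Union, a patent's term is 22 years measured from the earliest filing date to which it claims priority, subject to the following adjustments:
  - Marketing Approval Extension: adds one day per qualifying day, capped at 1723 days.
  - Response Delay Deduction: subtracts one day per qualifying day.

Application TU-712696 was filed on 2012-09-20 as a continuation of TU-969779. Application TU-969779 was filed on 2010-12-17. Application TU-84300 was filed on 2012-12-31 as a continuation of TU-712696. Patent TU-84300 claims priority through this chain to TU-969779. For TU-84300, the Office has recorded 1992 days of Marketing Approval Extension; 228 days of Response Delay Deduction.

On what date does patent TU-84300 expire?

Earliest priority filing: 17 December 2010.
Base term: 17 December 2010 + 22 years → 17 December 2032.
Marketing Approval Extension: 1992 days claimed exceeds the 1723-day cap, so +1723 days → 5 September 2037.
Response Delay Deduction: −228 days → 20 January 2037.

2037-01-20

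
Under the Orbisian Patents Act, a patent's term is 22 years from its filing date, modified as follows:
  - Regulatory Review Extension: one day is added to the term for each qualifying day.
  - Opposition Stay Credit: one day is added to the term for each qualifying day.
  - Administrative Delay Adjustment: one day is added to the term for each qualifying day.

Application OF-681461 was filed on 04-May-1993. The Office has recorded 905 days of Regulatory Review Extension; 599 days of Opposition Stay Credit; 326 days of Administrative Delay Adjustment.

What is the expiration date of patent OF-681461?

Base term: filing date + 22 years → 4 May 2015.
Regulatory Review Extension: +905 days → 25 October 2017.
Opposition Stay Credit: +599 days → 16 June 2019.
Administrative Delay Adjustment: +326 days → 7 May 2020.

May 7, 2020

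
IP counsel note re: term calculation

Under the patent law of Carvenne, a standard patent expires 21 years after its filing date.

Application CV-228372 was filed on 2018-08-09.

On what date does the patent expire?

Filing date + 21 years → 9 August 2039.

August 9, 2039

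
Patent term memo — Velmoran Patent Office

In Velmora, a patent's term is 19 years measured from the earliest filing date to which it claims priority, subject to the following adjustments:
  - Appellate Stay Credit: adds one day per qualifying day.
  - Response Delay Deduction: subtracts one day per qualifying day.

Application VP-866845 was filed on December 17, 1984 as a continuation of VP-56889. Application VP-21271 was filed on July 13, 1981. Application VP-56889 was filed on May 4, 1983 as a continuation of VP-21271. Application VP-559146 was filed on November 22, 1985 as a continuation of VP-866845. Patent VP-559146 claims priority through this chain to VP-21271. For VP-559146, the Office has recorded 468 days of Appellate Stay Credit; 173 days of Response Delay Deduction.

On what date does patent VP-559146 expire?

Earliest priority filing: 13 July 1981.
Base term: 13 July 1981 + 19 years → 13 July 2000.
Appellate Stay Credit: +468 days → 24 October 2001.
Response Delay Deduction: −173 days → 4 May 2001.

May 4, 2001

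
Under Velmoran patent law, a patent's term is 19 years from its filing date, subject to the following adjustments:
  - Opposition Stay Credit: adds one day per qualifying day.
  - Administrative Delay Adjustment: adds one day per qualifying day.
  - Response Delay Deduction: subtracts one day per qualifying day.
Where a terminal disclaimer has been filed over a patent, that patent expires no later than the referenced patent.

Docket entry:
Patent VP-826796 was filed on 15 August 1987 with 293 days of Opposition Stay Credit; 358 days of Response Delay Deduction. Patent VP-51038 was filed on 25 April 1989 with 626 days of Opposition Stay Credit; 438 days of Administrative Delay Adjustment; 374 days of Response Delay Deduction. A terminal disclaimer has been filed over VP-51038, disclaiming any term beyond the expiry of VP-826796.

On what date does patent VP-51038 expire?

Natural term of VP-51038:
  Base: filing + 19 years → 25 April 2008.
  Opposition Stay Credit: +626 days → 11 January 2010.
  Administrative Delay Adjustment: +438 days → 25 March 2011.
  Response Delay Deduction: −374 days → 16 March 2010.
Expiry of referenced patent VP-826796:
  Base: filing + 19 years → 15 August 2006.
  Opposition Stay Credit: +293 days → 4 June 2007.
  Response Delay Deduction: −358 days → 11 June 2006.
Terminal disclaimer: VP-51038 expires on the earlier of 16 March 2010 and 11 June 2006.

2006-06-11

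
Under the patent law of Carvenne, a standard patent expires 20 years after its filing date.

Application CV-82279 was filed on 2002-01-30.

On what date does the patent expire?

January 30, 2022

Filing date + 20 years → 30 January 2022.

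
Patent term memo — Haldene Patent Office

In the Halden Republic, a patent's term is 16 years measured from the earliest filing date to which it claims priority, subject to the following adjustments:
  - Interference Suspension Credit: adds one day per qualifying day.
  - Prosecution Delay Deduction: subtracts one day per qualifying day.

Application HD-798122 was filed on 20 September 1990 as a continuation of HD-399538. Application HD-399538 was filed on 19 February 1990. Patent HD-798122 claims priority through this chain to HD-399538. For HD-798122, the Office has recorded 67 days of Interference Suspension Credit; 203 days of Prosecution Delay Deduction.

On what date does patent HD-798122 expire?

Earliest priority filing: 19 February 1990.
Base term: 19 February 1990 + 16 years → 19 February 2006.
Interference Suspension Credit: +67 days → 27 April 2006.
Prosecution Delay Deduction: −203 days → 6 October 2005.

2005-10-06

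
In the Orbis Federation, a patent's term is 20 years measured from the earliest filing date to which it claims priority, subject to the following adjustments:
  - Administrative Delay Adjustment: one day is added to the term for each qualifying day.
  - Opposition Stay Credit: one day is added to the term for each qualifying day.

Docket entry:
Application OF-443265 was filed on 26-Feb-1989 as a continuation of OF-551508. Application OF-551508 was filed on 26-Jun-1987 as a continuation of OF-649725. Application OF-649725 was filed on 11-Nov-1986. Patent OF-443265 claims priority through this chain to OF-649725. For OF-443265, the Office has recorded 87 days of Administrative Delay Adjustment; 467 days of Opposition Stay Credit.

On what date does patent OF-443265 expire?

2008-05-18

Earliest priority filing: 11 November 1986.
Base term: 11 November 1986 + 20 years → 11 November 2006.
Administrative Delay Adjustment: +87 days → 6 February 2007.
Opposition Stay Credit: +467 days → 18 May 2008.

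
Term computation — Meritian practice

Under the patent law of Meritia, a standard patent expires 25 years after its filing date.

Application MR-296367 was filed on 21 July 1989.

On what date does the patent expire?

Filing date + 25 years → 21 July 2014.

July 21, 2014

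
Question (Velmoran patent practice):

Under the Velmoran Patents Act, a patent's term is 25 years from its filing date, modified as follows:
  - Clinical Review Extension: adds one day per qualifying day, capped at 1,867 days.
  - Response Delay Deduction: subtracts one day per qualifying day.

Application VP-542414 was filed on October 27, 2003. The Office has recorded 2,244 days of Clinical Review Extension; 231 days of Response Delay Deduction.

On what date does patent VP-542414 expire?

Base term: filing date + 25 years → 27 October 2028.
Clinical Review Extension: 2244 days claimed exceeds the 1867-day cap, so +1867 days → 7 December 2033.
Response Delay Deduction: −231 days → 20 April 2033.

2033-04-20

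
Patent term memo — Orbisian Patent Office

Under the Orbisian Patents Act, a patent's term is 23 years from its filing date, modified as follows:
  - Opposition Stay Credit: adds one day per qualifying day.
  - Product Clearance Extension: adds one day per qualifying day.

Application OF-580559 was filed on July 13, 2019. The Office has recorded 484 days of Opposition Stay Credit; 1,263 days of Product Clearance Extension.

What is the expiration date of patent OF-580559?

2047-04-25

Base term: filing date + 23 years → 13 July 2042.
Opposition Stay Credit: +484 days → 9 November 2043.
Product Clearance Extension: +1263 days → 25 April 2047.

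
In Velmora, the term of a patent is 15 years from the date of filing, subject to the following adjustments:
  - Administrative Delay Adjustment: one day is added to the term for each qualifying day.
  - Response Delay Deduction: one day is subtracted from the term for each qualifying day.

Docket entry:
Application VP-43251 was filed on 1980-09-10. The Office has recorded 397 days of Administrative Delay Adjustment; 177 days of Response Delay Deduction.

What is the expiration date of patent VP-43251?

1996-04-17

Base term: filing date + 15 years → 10 September 1995.
Administrative Delay Adjustment: +397 days → 11 October 1996.
Response Delay Deduction: −177 days → 17 April 1996.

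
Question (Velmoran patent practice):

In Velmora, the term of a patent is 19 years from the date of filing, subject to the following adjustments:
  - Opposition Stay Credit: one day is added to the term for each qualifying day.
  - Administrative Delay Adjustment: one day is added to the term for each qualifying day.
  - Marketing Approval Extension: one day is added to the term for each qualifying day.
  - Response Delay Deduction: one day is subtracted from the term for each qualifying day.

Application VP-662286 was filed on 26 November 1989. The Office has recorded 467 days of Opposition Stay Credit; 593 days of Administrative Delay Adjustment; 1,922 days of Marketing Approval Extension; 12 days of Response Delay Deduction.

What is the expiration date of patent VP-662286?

Base term: filing date + 19 years → 26 November 2008.
Opposition Stay Credit: +467 days → 8 March 2010.
Administrative Delay Adjustment: +593 days → 22 October 2011.
Marketing Approval Extension: +1922 days → 25 January 2017.
Response Delay Deduction: −12 days → 13 January 2017.

January 13, 2017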